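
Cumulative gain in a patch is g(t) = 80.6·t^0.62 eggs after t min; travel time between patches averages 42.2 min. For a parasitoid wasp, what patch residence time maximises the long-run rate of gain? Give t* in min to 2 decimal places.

Optimal t* satisfies g'(t*) = g(t*)/(T + t*).
g'(t) = 0.62·80.6·t^-0.38. Setting 0.62·80.6·t^-0.38 = 80.6·t^0.62/(42.2+t) gives 0.62(42.2+t) = t, so 0.38·t = 0.62×42.2.
t* = 0.62×42.2/0.38 = 68.85 min.

68.85 min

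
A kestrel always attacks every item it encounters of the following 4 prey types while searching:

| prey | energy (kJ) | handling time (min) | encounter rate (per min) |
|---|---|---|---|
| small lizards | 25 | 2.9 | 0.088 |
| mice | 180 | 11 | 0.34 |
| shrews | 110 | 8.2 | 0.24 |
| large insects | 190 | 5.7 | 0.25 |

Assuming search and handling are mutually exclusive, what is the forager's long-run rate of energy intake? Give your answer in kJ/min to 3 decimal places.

Energy encountered per unit search time: 0.088×25 + 0.34×180 + 0.24×110 + 0.25×190 = 137.3 kJ/min.
Handling time per unit search time: 0.088×2.9 + 0.34×11 + 0.24×8.2 + 0.25×5.7 = 7.388.
Rate = 137.3/(1 + 7.388) = 16.37 kJ/min.

16.368 kJ/min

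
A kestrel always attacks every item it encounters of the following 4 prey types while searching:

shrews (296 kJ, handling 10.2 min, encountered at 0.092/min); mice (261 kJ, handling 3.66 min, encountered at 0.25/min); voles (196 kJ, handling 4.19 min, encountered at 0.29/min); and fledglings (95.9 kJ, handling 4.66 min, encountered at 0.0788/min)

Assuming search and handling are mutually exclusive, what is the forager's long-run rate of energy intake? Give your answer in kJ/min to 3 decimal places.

35.367 kJ/min

R = (0.092×296 + 0.25×261 + 0.29×196 + 0.0788×95.9) / (1 + 0.092×10.2 + 0.25×3.66 + 0.29×4.19 + 0.0788×4.66) = 156.9/4.436 = 35.37 kJ/min.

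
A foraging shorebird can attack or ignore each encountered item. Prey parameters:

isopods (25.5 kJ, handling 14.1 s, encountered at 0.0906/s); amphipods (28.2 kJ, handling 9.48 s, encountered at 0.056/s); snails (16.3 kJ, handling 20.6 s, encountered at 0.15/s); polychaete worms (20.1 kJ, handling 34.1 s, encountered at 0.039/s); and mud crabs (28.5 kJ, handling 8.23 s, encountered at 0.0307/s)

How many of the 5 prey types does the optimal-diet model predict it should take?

Profitabilities (E/h, kJ/s): mud crabs 3.46, amphipods 2.97, isopods 1.81, snails 0.791, polychaete worms 0.589. Add prey in this order while the next type's profitability exceeds the intake rate on those already taken.
Rate on top 1: 0.6985. amphipods: 2.97 > 0.6985 → include.
Rate on top 2: 1.376. isopods: 1.81 > 1.376 → include.
Rate on top 3: 1.557. snails: 0.791 < 1.557 → exclude; stop.
Optimal diet: mud crabs, amphipods, isopods — 3 of 5 types.

3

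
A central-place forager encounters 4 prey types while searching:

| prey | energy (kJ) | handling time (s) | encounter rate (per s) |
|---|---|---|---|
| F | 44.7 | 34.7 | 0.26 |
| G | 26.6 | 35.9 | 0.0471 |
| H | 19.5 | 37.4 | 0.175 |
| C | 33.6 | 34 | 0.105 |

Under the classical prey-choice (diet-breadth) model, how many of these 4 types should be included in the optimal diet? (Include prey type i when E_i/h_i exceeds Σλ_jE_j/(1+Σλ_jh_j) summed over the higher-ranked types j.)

1

Profitabilities (E/h, kJ/s): F 1.29, C 0.988, G 0.741, H 0.521. Add prey in this order while the next type's profitability exceeds the intake rate on those already taken.
Rate on top 1: 1.16. C: 0.988 < 1.16 → exclude; stop.
Optimal diet: F — 1 of 4 types.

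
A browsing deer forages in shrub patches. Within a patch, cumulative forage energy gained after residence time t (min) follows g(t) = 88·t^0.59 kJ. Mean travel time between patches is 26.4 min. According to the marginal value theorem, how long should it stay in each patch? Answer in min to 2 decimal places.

37.99 min

By the marginal value theorem, leave when the instantaneous gain rate g'(t) equals the habitat-wide average g(t)/(T + t).
g'(t) = 0.59·88·t^-0.41. Setting 0.59·88·t^-0.41 = 88·t^0.59/(26.4+t) gives 0.59(26.4+t) = t, so 0.41·t = 0.59×26.4.
t* = 0.59×26.4/0.41 = 37.99 min.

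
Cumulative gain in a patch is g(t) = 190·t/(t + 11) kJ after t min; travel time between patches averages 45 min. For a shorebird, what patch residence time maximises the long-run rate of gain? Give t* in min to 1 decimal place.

By the marginal value theorem, leave when the instantaneous gain rate g'(t) equals the habitat-wide average g(t)/(T + t).
g'(t) = 190·11/(t + 11)². Setting 190·11/(t+11)² = 190t/[(t+11)(45+t)] gives 11(45+t) = t(t+11), so t² = 11×45 = 495.
t* = √495 = 22.25 min.

22.2 min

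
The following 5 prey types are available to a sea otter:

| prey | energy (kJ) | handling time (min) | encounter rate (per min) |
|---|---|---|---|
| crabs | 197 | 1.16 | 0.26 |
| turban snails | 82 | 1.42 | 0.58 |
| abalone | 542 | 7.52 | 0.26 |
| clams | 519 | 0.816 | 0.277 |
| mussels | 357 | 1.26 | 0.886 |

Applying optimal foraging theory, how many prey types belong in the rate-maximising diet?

2

E/h in descending order: clams 636, mussels 283, crabs 170, abalone 72.1, turban snails 57.7 kJ/min. The optimal diet is the largest prefix of this list for which every included type satisfies E_i/h_i > R on the types above it.
Rate on top 1: 117.3. mussels: 283 > 117.3 → include.
Rate on top 2: 196.4. crabs: 170 < 196.4 → exclude; stop.
Optimal diet: clams, mussels — 2 of 5 types.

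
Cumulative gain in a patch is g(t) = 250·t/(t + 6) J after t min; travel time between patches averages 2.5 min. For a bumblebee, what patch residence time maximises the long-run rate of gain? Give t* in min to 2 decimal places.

3.87 min

By the marginal value theorem, leave when the instantaneous gain rate g'(t) equals the habitat-wide average g(t)/(T + t).
g'(t) = 250·6/(t + 6)². Setting 250·6/(t+6)² = 250t/[(t+6)(2.5+t)] gives 6(2.5+t) = t(t+6), so t² = 6×2.5 = 15.
t* = √15 = 3.873 min.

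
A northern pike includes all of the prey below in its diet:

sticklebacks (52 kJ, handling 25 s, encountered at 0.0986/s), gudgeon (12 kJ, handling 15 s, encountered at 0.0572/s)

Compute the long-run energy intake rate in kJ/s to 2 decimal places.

1.34 kJ/s

Energy encountered per unit search time: 0.0986×52 + 0.0572×12 = 5.814 kJ/s.
Handling time per unit search time: 0.0986×25 + 0.0572×15 = 3.323.
Rate = 5.814/(1 + 3.323) = 1.345 kJ/s.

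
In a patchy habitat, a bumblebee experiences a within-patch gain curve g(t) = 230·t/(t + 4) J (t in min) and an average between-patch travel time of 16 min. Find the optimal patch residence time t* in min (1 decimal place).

Optimal t* satisfies g'(t*) = g(t*)/(T + t*).
g'(t) = 230·4/(t + 4)². Setting 230·4/(t+4)² = 230t/[(t+4)(16+t)] gives 4(16+t) = t(t+4), so t² = 4×16 = 64.
t* = √64 = 8 min.

8.0 min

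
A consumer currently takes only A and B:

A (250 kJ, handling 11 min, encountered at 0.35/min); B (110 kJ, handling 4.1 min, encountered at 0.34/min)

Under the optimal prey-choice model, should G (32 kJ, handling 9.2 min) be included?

On A and B alone, R = ΣλE/(1+Σλh) = 124.9/6.244 = 20 kJ/min.
Profitability of G: 32/9.2 = 3.478 kJ/min.
3.478 < 20, so adding G would lower the average — exclude it.

No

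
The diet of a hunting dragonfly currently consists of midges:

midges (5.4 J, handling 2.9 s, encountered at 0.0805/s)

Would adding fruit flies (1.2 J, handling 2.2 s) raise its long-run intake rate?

Yes

Intake rate on the current diet: R = (0.0805×5.4) / (1 + 0.0805×2.9) = 0.4347/1.233 = 0.3524 J/s.
fruit flies: E/h = 1.2/2.2 = 0.5455 J/s.
0.5455 > 0.3524, so adding fruit flies raises the average — include it.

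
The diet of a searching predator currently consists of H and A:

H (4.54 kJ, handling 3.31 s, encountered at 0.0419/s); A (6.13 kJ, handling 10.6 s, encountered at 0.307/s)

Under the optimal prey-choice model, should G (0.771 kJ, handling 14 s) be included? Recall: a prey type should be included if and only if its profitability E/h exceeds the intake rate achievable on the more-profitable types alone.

No

On H and A alone, R = ΣλE/(1+Σλh) = 2.072/4.393 = 0.4717 kJ/s.
G: E/h = 0.771/14 = 0.05507 kJ/s.
Since 0.05507 < R, time spent handling G is better spent searching.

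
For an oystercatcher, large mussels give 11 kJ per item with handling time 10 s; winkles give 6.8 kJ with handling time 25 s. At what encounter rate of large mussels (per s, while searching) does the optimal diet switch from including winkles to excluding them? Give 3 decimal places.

0.033 per s

At the threshold, the rate on large mussels alone equals the profitability of winkles: λ·11/(1 + λ·10) = 6.8/25 = 0.272.
Rearranging, λ(11 − 0.272×10) = 0.272, so λ = 0.272/8.28 = 0.03285 per s.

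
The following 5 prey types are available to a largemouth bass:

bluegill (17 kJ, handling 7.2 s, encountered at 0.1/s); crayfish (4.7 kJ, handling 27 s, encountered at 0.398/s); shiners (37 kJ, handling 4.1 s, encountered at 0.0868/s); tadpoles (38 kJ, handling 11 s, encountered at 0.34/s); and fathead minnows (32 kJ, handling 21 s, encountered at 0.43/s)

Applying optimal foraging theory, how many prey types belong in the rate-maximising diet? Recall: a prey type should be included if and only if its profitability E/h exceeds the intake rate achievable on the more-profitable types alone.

Rank by E/h (kJ/s): shiners 9.02, tadpoles 3.45, bluegill 2.36, fathead minnows 1.52, crayfish 0.174. Include each in turn until the next type's E/h falls below the running intake rate.
Rate on top 1: 2.369. tadpoles: 3.45 > 2.369 → include.
Rate on top 2: 3.166. bluegill: 2.36 < 3.166 → exclude; stop.
Optimal diet: shiners, tadpoles — 2 of 5 types.

2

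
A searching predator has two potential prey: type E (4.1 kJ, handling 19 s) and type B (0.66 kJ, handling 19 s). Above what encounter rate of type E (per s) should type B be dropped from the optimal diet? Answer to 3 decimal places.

0.010 per s

At the threshold, the rate on type E alone equals the profitability of type B: λ·4.1/(1 + λ·19) = 0.66/19 = 0.03474.
Rearranging, λ(4.1 − 0.03474×19) = 0.03474, so λ = 0.03474/3.44 = 0.0101 per s.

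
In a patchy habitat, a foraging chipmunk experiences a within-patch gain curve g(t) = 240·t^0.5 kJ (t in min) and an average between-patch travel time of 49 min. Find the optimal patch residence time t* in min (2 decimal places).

49.00 min

Maximise g(t)/(T+t): set derivative to zero → g'(t)(T+t) = g(t).
g'(t) = 0.5·240·t^-0.5. Setting 0.5·240·t^-0.5 = 240·t^0.5/(49+t) gives 0.5(49+t) = t, so 0.50·t = 0.5×49.
t* = 0.5×49/0.50 = 49 min.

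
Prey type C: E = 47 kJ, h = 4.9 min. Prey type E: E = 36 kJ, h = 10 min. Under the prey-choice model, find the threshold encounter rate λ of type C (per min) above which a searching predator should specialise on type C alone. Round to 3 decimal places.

0.123 per min

The zero-one rule: include type E iff E₂/h₂ > λE₁/(1+λh₁). Equality gives the switch point.
λE₁h₂ = E₂ + λE₂h₁ ⇒ λ = E₂/(E₁h₂ − E₂h₁) = 36/(470 − 176.4) = 0.1226 per min.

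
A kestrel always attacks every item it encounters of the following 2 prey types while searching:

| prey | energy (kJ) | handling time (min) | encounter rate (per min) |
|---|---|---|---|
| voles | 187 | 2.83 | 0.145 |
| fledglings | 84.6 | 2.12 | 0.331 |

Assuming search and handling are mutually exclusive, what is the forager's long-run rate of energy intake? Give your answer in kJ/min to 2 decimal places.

R = Σλ_iE_i / (1 + Σλ_ih_i)
Numerator: 0.145×187 + 0.331×84.6 = 55.12
Denominator: 1 + 0.145×2.83 + 0.331×2.12 = 2.112
R = 55.12/2.112 = 26.1 kJ/min

26.10 kJ/min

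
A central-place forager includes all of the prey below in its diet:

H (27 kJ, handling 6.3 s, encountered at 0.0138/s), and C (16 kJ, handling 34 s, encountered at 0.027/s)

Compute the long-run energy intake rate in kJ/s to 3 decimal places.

0.401 kJ/s

R = Σλ_iE_i / (1 + Σλ_ih_i)
Numerator: 0.0138×27 + 0.027×16 = 0.8046
Denominator: 1 + 0.0138×6.3 + 0.027×34 = 2.005
R = 0.8046/2.005 = 0.4013 kJ/s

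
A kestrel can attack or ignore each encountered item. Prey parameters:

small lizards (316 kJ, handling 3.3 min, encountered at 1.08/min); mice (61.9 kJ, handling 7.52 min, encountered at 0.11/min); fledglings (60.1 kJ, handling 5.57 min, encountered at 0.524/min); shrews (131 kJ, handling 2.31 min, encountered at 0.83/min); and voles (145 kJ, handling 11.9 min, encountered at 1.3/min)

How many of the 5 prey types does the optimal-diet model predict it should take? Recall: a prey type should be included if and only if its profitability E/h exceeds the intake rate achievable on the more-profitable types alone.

Rank by E/h (kJ/min): small lizards 95.8, shrews 56.7, voles 12.2, fledglings 10.8, mice 8.23. Include each in turn until the next type's E/h falls below the running intake rate.
Rate on top 1: 74.78. shrews: 56.7 < 74.78 → exclude; stop.
Optimal diet: small lizards — 1 of 5 types.

1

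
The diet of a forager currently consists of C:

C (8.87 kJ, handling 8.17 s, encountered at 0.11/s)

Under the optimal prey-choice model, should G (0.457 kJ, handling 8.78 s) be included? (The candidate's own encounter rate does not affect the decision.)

No

On C alone, R = ΣλE/(1+Σλh) = 0.9757/1.899 = 0.5139 kJ/s.
Profitability of G: 0.457/8.78 = 0.05205 kJ/s.
Since 0.05205 < R, time spent handling G is better spent searching.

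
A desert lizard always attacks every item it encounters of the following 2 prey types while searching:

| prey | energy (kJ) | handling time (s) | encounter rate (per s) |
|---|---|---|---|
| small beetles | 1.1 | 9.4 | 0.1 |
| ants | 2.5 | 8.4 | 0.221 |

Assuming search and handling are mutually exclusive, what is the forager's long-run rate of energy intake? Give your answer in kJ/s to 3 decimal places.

R = (0.1×1.1 + 0.221×2.5) / (1 + 0.1×9.4 + 0.221×8.4) = 0.6625/3.796 = 0.1745 kJ/s.

0.175 kJ/s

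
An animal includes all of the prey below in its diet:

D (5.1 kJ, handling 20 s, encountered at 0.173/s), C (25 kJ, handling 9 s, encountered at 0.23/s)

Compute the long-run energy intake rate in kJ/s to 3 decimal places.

1.016 kJ/s

R = (0.173×5.1 + 0.23×25) / (1 + 0.173×20 + 0.23×9) = 6.632/6.53 = 1.016 kJ/s.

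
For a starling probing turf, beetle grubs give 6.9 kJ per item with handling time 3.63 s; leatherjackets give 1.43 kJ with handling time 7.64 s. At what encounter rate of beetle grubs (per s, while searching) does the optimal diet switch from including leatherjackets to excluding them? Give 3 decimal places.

0.030 per s

The zero-one rule: include leatherjackets iff E₂/h₂ > λE₁/(1+λh₁). Equality gives the switch point.
λE₁h₂ = E₂ + λE₂h₁ ⇒ λ = E₂/(E₁h₂ − E₂h₁) = 1.43/(52.72 − 5.191) = 0.03009 per s.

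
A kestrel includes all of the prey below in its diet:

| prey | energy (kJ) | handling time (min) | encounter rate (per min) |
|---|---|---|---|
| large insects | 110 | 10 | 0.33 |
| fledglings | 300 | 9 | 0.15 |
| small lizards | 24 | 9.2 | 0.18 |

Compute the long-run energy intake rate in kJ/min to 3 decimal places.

Energy encountered per unit search time: 0.33×110 + 0.15×300 + 0.18×24 = 85.62 kJ/min.
Handling time per unit search time: 0.33×10 + 0.15×9 + 0.18×9.2 = 6.306.
Rate = 85.62/(1 + 6.306) = 11.72 kJ/min.

11.719 kJ/min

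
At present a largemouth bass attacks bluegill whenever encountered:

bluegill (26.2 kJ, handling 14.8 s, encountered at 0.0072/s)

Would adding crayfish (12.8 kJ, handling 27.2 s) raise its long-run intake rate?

Current rate: (0.0072×26.2)/(1 + 0.0072×14.8) = 0.1705 kJ/s.
crayfish: E/h = 12.8/27.2 = 0.4706 kJ/s.
Since 0.4706 > R, including crayfish increases the long-run rate.

Yes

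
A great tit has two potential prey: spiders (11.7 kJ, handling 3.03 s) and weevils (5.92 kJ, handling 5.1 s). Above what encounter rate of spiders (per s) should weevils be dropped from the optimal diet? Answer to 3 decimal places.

0.142 per s

The zero-one rule: include weevils iff E₂/h₂ > λE₁/(1+λh₁). Equality gives the switch point.
λE₁h₂ = E₂ + λE₂h₁ ⇒ λ = E₂/(E₁h₂ − E₂h₁) = 5.92/(59.67 − 17.94) = 0.1419 per s.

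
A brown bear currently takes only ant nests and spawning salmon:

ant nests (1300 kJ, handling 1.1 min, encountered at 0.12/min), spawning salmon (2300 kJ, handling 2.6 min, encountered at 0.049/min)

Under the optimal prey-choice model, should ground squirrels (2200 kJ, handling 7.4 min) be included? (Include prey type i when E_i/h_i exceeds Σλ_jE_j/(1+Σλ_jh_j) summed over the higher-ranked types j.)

Yes

Current rate: (0.12×1300 + 0.049×2300)/(1 + 0.12×1.1 + 0.049×2.6) = 213.4 kJ/min.
ground squirrels: E/h = 2200/7.4 = 297.3 kJ/min.
Since 297.3 > R, including ground squirrels increases the long-run rate.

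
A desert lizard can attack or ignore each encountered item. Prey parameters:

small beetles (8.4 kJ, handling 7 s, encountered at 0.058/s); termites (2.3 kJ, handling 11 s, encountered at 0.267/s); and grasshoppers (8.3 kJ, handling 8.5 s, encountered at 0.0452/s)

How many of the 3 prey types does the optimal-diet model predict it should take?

2

E/h in descending order: small beetles 1.2, grasshoppers 0.976, termites 0.209 kJ/s. The optimal diet is the largest prefix of this list for which every included type satisfies E_i/h_i > R on the types above it.
Rate on top 1: 0.3465. grasshoppers: 0.976 > 0.3465 → include.
Rate on top 2: 0.4817. termites: 0.209 < 0.4817 → exclude; stop.
Optimal diet: small beetles, grasshoppers — 2 of 3 types.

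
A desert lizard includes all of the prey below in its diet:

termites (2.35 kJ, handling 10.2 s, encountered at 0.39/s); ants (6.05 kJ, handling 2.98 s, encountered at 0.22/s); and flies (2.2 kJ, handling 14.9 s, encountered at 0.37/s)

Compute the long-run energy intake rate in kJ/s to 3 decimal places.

0.275 kJ/s

R = Σλ_iE_i / (1 + Σλ_ih_i)
Numerator: 0.39×2.35 + 0.22×6.05 + 0.37×2.2 = 3.062
Denominator: 1 + 0.39×10.2 + 0.22×2.98 + 0.37×14.9 = 11.15
R = 3.062/11.15 = 0.2747 kJ/s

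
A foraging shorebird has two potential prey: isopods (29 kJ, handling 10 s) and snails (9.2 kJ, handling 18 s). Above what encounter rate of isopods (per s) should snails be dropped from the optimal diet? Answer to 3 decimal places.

The zero-one rule: include snails iff E₂/h₂ > λE₁/(1+λh₁). Equality gives the switch point.
λE₁h₂ = E₂ + λE₂h₁ ⇒ λ = E₂/(E₁h₂ − E₂h₁) = 9.2/(522 − 92) = 0.0214 per s.

0.021 per s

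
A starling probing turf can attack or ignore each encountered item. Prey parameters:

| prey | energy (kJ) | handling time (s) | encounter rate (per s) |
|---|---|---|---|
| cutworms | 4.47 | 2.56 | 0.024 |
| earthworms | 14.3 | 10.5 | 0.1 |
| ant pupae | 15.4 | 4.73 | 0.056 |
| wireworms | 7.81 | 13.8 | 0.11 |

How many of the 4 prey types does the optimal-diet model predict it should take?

E/h in descending order: ant pupae 3.26, cutworms 1.75, earthworms 1.36, wireworms 0.566 kJ/s. The optimal diet is the largest prefix of this list for which every included type satisfies E_i/h_i > R on the types above it.
Rate on top 1: 0.6818. cutworms: 1.75 > 0.6818 → include.
Rate on top 2: 0.7311. earthworms: 1.36 > 0.7311 → include.
Rate on top 3: 1.01. wireworms: 0.566 < 1.01 → exclude; stop.
Optimal diet: ant pupae, cutworms, earthworms — 3 of 4 types.

3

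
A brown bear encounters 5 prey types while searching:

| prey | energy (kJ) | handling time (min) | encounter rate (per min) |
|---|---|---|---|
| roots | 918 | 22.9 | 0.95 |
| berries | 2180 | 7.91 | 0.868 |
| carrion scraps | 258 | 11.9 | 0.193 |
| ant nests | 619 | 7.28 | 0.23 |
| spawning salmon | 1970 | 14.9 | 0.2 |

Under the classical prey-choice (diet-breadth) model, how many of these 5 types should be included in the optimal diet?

1

E/h in descending order: berries 276, spawning salmon 132, ant nests 85, roots 40.1, carrion scraps 21.7 kJ/min. The optimal diet is the largest prefix of this list for which every included type satisfies E_i/h_i > R on the types above it.
Rate on top 1: 240.6. spawning salmon: 132 < 240.6 → exclude; stop.
Optimal diet: berries — 1 of 5 types.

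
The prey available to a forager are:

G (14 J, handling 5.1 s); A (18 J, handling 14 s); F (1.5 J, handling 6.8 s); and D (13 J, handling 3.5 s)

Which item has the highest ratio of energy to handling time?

Profitability E/h (J/s): G = 14/5.1 = 2.75, A = 18/14 = 1.29, F = 1.5/6.8 = 0.221, D = 13/3.5 = 3.71.
Ranked: D > G > A > F.

D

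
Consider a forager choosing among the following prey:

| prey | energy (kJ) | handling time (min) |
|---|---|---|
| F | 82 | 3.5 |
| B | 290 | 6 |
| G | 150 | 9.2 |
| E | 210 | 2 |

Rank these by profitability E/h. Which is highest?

E

Profitability E/h (kJ/min): F = 82/3.5 = 23.4, B = 290/6 = 48.3, G = 150/9.2 = 16.3, E = 210/2 = 105.
Ranked: E > B > F > G.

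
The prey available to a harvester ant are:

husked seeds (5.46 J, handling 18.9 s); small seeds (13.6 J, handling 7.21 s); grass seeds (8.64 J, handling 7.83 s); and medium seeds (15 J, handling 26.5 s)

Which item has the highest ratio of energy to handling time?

Profitability E/h (J/s): husked seeds = 5.46/18.9 = 0.289, small seeds = 13.6/7.21 = 1.89, grass seeds = 8.64/7.83 = 1.1, medium seeds = 15/26.5 = 0.566.
Ranked: small seeds > grass seeds > medium seeds > husked seeds.

small seeds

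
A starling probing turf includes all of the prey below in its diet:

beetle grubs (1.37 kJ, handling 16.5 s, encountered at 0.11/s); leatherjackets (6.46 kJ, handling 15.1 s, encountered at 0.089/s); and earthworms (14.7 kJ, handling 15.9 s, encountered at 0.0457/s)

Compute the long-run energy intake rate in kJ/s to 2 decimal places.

R = Σλ_iE_i / (1 + Σλ_ih_i)
Numerator: 0.11×1.37 + 0.089×6.46 + 0.0457×14.7 = 1.397
Denominator: 1 + 0.11×16.5 + 0.089×15.1 + 0.0457×15.9 = 4.886
R = 1.397/4.886 = 0.286 kJ/s

0.29 kJ/s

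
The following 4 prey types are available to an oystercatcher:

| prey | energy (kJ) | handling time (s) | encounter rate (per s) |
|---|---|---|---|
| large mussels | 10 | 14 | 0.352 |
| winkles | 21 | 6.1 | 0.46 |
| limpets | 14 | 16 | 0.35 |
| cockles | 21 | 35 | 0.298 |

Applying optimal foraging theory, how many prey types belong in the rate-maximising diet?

1

Rank by E/h (kJ/s): winkles 3.44, limpets 0.875, large mussels 0.714, cockles 0.6. Include each in turn until the next type's E/h falls below the running intake rate.
Rate on top 1: 2.538. limpets: 0.875 < 2.538 → exclude; stop.
Optimal diet: winkles — 1 of 4 types.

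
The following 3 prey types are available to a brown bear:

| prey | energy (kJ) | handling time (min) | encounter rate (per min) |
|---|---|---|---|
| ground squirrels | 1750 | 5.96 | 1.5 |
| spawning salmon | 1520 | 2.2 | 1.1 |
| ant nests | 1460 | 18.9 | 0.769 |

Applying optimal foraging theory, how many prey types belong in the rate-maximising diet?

1

Profitabilities (E/h, kJ/min): spawning salmon 691, ground squirrels 294, ant nests 77.2. Add prey in this order while the next type's profitability exceeds the intake rate on those already taken.
Rate on top 1: 488.9. ground squirrels: 294 < 488.9 → exclude; stop.
Optimal diet: spawning salmon — 1 of 3 types.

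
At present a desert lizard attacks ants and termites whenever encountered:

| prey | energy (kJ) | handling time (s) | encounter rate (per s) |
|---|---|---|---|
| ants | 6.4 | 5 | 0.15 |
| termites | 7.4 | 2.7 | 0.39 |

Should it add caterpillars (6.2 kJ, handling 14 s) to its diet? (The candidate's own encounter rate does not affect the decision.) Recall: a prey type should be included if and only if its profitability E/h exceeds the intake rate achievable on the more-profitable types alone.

Current rate: (0.15×6.4 + 0.39×7.4)/(1 + 0.15×5 + 0.39×2.7) = 1.372 kJ/s.
caterpillars: E/h = 6.2/14 = 0.4429 kJ/s.
0.4429 < 1.372, so adding caterpillars would lower the average — exclude it.

No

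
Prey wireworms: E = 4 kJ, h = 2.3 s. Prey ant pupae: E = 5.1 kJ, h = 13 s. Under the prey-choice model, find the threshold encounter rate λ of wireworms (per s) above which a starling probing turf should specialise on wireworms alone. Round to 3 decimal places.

The zero-one rule: include ant pupae iff E₂/h₂ > λE₁/(1+λh₁). Equality gives the switch point.
λE₁h₂ = E₂ + λE₂h₁ ⇒ λ = E₂/(E₁h₂ − E₂h₁) = 5.1/(52 − 11.73) = 0.1266 per s.

0.127 per s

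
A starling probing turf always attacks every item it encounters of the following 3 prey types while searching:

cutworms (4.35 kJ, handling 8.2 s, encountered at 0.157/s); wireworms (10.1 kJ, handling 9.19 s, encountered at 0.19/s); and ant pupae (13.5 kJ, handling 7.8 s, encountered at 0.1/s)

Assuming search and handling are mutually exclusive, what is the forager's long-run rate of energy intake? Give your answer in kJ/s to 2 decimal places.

R = Σλ_iE_i / (1 + Σλ_ih_i)
Numerator: 0.157×4.35 + 0.19×10.1 + 0.1×13.5 = 3.952
Denominator: 1 + 0.157×8.2 + 0.19×9.19 + 0.1×7.8 = 4.813
R = 3.952/4.813 = 0.821 kJ/s

0.82 kJ/s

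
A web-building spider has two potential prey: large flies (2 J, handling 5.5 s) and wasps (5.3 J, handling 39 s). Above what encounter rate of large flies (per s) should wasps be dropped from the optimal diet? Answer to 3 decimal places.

The zero-one rule: include wasps iff E₂/h₂ > λE₁/(1+λh₁). Equality gives the switch point.
λE₁h₂ = E₂ + λE₂h₁ ⇒ λ = E₂/(E₁h₂ − E₂h₁) = 5.3/(78 − 29.15) = 0.1085 per s.

0.108 per s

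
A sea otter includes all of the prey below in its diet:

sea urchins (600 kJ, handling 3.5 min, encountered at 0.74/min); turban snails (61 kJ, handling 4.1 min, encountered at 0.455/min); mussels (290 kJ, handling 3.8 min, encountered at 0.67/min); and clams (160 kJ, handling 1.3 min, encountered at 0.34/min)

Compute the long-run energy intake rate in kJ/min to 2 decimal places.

85.33 kJ/min

Energy encountered per unit search time: 0.74×600 + 0.455×61 + 0.67×290 + 0.34×160 = 720.5 kJ/min.
Handling time per unit search time: 0.74×3.5 + 0.455×4.1 + 0.67×3.8 + 0.34×1.3 = 7.444.
Rate = 720.5/(1 + 7.444) = 85.33 kJ/min.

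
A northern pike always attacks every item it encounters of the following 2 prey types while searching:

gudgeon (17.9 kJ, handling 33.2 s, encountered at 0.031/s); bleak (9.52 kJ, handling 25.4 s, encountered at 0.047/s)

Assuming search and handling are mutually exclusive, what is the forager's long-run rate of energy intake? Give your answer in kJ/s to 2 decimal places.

0.31 kJ/s

R = (0.031×17.9 + 0.047×9.52) / (1 + 0.031×33.2 + 0.047×25.4) = 1.002/3.223 = 0.311 kJ/s.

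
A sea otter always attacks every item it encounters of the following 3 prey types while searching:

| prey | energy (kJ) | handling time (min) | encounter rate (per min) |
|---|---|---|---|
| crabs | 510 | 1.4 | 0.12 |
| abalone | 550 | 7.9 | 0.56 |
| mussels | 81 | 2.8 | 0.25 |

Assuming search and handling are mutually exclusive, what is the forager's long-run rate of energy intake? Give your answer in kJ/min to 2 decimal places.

R = (0.12×510 + 0.56×550 + 0.25×81) / (1 + 0.12×1.4 + 0.56×7.9 + 0.25×2.8) = 389.5/6.292 = 61.9 kJ/min.

61.90 kJ/min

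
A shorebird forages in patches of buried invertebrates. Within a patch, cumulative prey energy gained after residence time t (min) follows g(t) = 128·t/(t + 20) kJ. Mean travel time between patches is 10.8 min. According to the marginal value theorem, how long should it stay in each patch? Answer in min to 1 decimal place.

By the marginal value theorem, leave when the instantaneous gain rate g'(t) equals the habitat-wide average g(t)/(T + t).
g'(t) = 128·20/(t + 20)². Setting 128·20/(t+20)² = 128t/[(t+20)(10.8+t)] gives 20(10.8+t) = t(t+20), so t² = 20×10.8 = 216.
t* = √216 = 14.7 min.

14.7 min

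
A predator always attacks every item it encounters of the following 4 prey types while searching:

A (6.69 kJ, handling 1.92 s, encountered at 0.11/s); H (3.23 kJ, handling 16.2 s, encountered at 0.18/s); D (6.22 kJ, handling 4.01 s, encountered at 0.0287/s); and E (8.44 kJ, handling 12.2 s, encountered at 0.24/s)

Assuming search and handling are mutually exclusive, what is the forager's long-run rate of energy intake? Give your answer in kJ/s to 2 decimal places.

0.49 kJ/s

R = (0.11×6.69 + 0.18×3.23 + 0.0287×6.22 + 0.24×8.44) / (1 + 0.11×1.92 + 0.18×16.2 + 0.0287×4.01 + 0.24×12.2) = 3.521/7.17 = 0.4911 kJ/s.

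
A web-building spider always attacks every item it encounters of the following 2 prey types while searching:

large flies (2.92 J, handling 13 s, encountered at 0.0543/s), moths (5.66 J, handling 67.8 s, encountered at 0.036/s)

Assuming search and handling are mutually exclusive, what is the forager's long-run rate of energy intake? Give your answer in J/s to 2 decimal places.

0.09 J/s

R = Σλ_iE_i / (1 + Σλ_ih_i)
Numerator: 0.0543×2.92 + 0.036×5.66 = 0.3623
Denominator: 1 + 0.0543×13 + 0.036×67.8 = 4.147
R = 0.3623/4.147 = 0.08737 J/s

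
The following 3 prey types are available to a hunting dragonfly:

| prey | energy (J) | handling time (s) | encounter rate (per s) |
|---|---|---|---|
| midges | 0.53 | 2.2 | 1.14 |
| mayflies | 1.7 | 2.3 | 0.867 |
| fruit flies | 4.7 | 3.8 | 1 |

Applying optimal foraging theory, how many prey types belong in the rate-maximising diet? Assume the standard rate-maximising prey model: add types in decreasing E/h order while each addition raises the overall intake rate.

1

Profitabilities (E/h, J/s): fruit flies 1.24, mayflies 0.739, midges 0.241. Add prey in this order while the next type's profitability exceeds the intake rate on those already taken.
Rate on top 1: 0.9792. mayflies: 0.739 < 0.9792 → exclude; stop.
Optimal diet: fruit flies — 1 of 3 types.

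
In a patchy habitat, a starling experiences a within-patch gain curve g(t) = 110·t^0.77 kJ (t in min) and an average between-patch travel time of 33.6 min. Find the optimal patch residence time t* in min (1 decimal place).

Maximise g(t)/(T+t): set derivative to zero → g'(t)(T+t) = g(t).
g'(t) = 0.77·110·t^-0.23. Setting 0.77·110·t^-0.23 = 110·t^0.77/(33.6+t) gives 0.77(33.6+t) = t, so 0.23·t = 0.77×33.6.
t* = 0.77×33.6/0.23 = 112.5 min.

112.5 min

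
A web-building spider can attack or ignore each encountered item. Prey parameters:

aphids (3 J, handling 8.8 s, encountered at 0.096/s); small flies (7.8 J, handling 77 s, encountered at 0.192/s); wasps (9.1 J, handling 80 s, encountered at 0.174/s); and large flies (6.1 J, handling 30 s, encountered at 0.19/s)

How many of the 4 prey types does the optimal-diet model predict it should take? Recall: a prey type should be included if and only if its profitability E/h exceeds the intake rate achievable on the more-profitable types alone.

E/h in descending order: aphids 0.341, large flies 0.203, wasps 0.114, small flies 0.101 J/s. The optimal diet is the largest prefix of this list for which every included type satisfies E_i/h_i > R on the types above it.
Rate on top 1: 0.1561. large flies: 0.203 > 0.1561 → include.
Rate on top 2: 0.1918. wasps: 0.114 < 0.1918 → exclude; stop.
Optimal diet: aphids, large flies — 2 of 4 types.

2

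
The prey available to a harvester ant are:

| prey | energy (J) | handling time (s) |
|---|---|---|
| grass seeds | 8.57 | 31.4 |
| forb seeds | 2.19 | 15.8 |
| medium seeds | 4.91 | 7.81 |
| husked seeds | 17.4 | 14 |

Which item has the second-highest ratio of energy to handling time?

In descending order of E/h:
husked seeds: 17.4/14 = 1.24 J/s
medium seeds: 4.91/7.81 = 0.629 J/s
grass seeds: 8.57/31.4 = 0.273 J/s
forb seeds: 2.19/15.8 = 0.139 J/s

medium seeds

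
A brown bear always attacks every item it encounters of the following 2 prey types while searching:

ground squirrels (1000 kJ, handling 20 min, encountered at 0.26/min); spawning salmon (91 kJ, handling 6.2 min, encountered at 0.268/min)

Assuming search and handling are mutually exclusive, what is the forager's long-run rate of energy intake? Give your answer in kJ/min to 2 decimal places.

R = (0.26×1000 + 0.268×91) / (1 + 0.26×20 + 0.268×6.2) = 284.4/7.862 = 36.17 kJ/min.

36.17 kJ/min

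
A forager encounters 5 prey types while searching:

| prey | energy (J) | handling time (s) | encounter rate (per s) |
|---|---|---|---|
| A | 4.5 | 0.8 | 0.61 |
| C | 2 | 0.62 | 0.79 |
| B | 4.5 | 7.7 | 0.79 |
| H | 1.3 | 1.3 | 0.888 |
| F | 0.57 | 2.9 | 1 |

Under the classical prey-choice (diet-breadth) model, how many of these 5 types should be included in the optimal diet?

Rank by E/h (J/s): A 5.62, C 3.23, H 1, B 0.584, F 0.197. Include each in turn until the next type's E/h falls below the running intake rate.
Rate on top 1: 1.845. C: 3.23 > 1.845 → include.
Rate on top 2: 2.187. H: 1 < 2.187 → exclude; stop.
Optimal diet: A, C — 2 of 5 types.

2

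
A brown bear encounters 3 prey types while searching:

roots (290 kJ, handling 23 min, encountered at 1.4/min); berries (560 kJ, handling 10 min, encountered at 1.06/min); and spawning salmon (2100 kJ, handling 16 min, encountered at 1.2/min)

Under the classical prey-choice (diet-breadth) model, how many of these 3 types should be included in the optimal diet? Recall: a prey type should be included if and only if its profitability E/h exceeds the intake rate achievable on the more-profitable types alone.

1

Rank by E/h (kJ/min): spawning salmon 131, berries 56, roots 12.6. Include each in turn until the next type's E/h falls below the running intake rate.
Rate on top 1: 124.8. berries: 56 < 124.8 → exclude; stop.
Optimal diet: spawning salmon — 1 of 3 types.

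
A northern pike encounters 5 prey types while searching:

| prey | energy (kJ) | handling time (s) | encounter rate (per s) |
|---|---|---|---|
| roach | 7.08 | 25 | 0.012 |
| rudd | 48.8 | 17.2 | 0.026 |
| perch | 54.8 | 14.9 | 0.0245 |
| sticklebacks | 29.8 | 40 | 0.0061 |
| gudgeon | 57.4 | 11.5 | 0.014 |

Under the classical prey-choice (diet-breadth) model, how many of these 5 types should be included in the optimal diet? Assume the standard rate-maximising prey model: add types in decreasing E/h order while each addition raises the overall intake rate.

Rank by E/h (kJ/s): gudgeon 4.99, perch 3.68, rudd 2.84, sticklebacks 0.745, roach 0.283. Include each in turn until the next type's E/h falls below the running intake rate.
Rate on top 1: 0.6922. perch: 3.68 > 0.6922 → include.
Rate on top 2: 1.406. rudd: 2.84 > 1.406 → include.
Rate on top 3: 1.731. sticklebacks: 0.745 < 1.731 → exclude; stop.
Optimal diet: gudgeon, perch, rudd — 3 of 5 types.

3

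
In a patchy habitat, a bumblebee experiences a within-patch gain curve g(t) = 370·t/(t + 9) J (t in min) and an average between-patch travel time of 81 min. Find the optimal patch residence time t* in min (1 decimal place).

By the marginal value theorem, leave when the instantaneous gain rate g'(t) equals the habitat-wide average g(t)/(T + t).
g'(t) = 370·9/(t + 9)². Setting 370·9/(t+9)² = 370t/[(t+9)(81+t)] gives 9(81+t) = t(t+9), so t² = 9×81 = 729.
t* = √729 = 27 min.

27.0 min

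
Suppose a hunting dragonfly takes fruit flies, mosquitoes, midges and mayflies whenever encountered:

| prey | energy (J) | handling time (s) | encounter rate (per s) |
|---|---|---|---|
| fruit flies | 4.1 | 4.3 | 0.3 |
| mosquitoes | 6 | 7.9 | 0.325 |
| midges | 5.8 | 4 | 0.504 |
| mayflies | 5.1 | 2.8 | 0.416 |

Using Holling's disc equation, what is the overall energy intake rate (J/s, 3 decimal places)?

Energy encountered per unit search time: 0.3×4.1 + 0.325×6 + 0.504×5.8 + 0.416×5.1 = 8.225 J/s.
Handling time per unit search time: 0.3×4.3 + 0.325×7.9 + 0.504×4 + 0.416×2.8 = 7.038.
Rate = 8.225/(1 + 7.038) = 1.023 J/s.

1.023 J/s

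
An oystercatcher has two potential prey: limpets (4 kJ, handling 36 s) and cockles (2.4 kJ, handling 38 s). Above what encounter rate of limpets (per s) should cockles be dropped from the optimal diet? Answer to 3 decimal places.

0.037 per s

The zero-one rule: include cockles iff E₂/h₂ > λE₁/(1+λh₁). Equality gives the switch point.
λE₁h₂ = E₂ + λE₂h₁ ⇒ λ = E₂/(E₁h₂ − E₂h₁) = 2.4/(152 − 86.4) = 0.03659 per s.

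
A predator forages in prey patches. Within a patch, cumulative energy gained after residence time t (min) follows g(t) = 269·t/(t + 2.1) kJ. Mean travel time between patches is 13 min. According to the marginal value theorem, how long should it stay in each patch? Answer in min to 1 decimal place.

Maximise g(t)/(T+t): set derivative to zero → g'(t)(T+t) = g(t).
g'(t) = 269·2.1/(t + 2.1)². Setting 269·2.1/(t+2.1)² = 269t/[(t+2.1)(13+t)] gives 2.1(13+t) = t(t+2.1), so t² = 2.1×13 = 27.3.
t* = √27.3 = 5.225 min.

5.2 min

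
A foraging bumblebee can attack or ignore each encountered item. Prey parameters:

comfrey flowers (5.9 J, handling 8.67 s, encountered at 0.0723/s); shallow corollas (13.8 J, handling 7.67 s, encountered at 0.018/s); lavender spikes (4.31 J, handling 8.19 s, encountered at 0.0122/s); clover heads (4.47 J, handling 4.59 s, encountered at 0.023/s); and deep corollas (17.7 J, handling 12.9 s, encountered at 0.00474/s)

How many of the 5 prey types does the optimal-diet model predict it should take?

5

Rank by E/h (J/s): shallow corollas 1.8, deep corollas 1.37, clover heads 0.974, comfrey flowers 0.681, lavender spikes 0.526. Include each in turn until the next type's E/h falls below the running intake rate.
Rate on top 1: 0.2183. deep corollas: 1.37 > 0.2183 → include.
Rate on top 2: 0.2771. clover heads: 0.974 > 0.2771 → include.
Rate on top 3: 0.3335. comfrey flowers: 0.681 > 0.3335 → include.
Rate on top 4: 0.4461. lavender spikes: 0.526 > 0.4461 → include.
Optimal diet: shallow corollas, deep corollas, clover heads, comfrey flowers, lavender spikes — 5 of 5 types.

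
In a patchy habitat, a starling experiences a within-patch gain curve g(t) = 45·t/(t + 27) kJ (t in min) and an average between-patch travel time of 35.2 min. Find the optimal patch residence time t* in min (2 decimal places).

30.83 min

Optimal t* satisfies g'(t*) = g(t*)/(T + t*).
g'(t) = 45·27/(t + 27)². Setting 45·27/(t+27)² = 45t/[(t+27)(35.2+t)] gives 27(35.2+t) = t(t+27), so t² = 27×35.2 = 950.4.
t* = √950.4 = 30.83 min.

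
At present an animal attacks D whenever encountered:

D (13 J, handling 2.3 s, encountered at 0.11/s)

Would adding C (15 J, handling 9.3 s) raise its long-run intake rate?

Intake rate on the current diet: R = (0.11×13) / (1 + 0.11×2.3) = 1.43/1.253 = 1.141 J/s.
C: E/h = 15/9.3 = 1.613 J/s.
Since 1.613 > R, including C increases the long-run rate.

Yes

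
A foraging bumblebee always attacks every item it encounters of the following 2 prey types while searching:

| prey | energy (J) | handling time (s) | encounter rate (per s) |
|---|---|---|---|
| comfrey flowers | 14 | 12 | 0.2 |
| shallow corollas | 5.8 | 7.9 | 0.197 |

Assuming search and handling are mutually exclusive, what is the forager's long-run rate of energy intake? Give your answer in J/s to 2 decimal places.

R = Σλ_iE_i / (1 + Σλ_ih_i)
Numerator: 0.2×14 + 0.197×5.8 = 3.943
Denominator: 1 + 0.2×12 + 0.197×7.9 = 4.956
R = 3.943/4.956 = 0.7955 J/s

0.80 J/s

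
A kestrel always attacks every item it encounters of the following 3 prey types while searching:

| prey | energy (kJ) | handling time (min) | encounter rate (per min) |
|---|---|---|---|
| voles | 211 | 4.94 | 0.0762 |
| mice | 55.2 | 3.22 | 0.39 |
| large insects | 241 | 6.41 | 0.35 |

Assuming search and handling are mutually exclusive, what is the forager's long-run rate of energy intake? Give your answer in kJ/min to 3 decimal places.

R = (0.0762×211 + 0.39×55.2 + 0.35×241) / (1 + 0.0762×4.94 + 0.39×3.22 + 0.35×6.41) = 122/4.876 = 25.01 kJ/min.

25.013 kJ/min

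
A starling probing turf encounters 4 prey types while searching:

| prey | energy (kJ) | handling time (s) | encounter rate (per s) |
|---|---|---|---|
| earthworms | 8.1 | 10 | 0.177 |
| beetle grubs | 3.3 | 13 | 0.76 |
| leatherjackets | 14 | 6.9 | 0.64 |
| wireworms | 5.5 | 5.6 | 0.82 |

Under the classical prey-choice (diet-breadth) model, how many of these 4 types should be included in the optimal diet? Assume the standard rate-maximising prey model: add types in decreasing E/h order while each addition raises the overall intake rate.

Rank by E/h (kJ/s): leatherjackets 2.03, wireworms 0.982, earthworms 0.81, beetle grubs 0.254. Include each in turn until the next type's E/h falls below the running intake rate.
Rate on top 1: 1.654. wireworms: 0.982 < 1.654 → exclude; stop.
Optimal diet: leatherjackets — 1 of 4 types.

1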